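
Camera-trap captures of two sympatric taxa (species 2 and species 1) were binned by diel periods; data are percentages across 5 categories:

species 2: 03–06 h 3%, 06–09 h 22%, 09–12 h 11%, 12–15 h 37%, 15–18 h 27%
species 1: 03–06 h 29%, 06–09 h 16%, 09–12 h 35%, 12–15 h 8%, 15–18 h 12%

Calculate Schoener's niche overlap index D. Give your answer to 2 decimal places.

Convert percentages to proportions (divide by 100).
Σ|p₁ᵢ − p₂ᵢ| = 0.26 + 0.06 + 0.24 + 0.29 + 0.15 = 1.00
D = 1 − ½ × 1.00 = 1 − 0.500 = 0.5000

0.50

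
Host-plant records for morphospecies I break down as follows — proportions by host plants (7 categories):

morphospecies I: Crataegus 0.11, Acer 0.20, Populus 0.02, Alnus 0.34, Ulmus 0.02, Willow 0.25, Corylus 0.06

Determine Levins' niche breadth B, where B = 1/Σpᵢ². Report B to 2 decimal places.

4.26

Σpᵢ² = 0.11² + 0.20² + 0.02² + 0.34² + 0.02² + 0.25² + 0.06² = 0.0121 + 0.0400 + 0.0004 + 0.1156 + 0.0004 + 0.0625 + 0.0036 = 0.2346
B = 1 / 0.2346 = 4.2626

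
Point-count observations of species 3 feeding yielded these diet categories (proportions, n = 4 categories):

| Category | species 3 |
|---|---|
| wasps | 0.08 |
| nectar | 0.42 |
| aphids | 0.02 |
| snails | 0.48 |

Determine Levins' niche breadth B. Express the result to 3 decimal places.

Σpᵢ² = 0.08² + 0.42² + 0.02² + 0.48² = 0.0064 + 0.1764 + 0.0004 + 0.2304 = 0.4136
B = 1 / 0.4136 = 2.41779

2.418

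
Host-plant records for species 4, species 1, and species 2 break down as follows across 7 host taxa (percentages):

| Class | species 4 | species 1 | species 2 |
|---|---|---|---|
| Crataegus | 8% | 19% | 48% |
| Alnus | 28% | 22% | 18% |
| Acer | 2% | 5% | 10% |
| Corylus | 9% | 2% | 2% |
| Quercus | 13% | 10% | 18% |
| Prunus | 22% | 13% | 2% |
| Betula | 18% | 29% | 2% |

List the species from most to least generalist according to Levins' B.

species 4 > species 1 > species 2

Convert percentages to proportions (divide by 100).
Σp_4ᵢ² = 0.08² + 0.28² + 0.02² + 0.09² + 0.13² + 0.22² + 0.18² = 0.0064 + 0.0784 + 0.0004 + 0.0081 + 0.0169 + 0.0484 + 0.0324 = 0.1910
B_4 = 1 / 0.1910 = 5.2356
Σp_1ᵢ² = 0.19² + 0.22² + 0.05² + 0.02² + 0.10² + 0.13² + 0.29² = 0.0361 + 0.0484 + 0.0025 + 0.0004 + 0.0100 + 0.0169 + 0.0841 = 0.1984
B_1 = 1 / 0.1984 = 5.0403
Σp_2ᵢ² = 0.48² + 0.18² + 0.10² + 0.02² + 0.18² + 0.02² + 0.02² = 0.2304 + 0.0324 + 0.0100 + 0.0004 + 0.0324 + 0.0004 + 0.0004 = 0.3064
B_2 = 1 / 0.3064 = 3.2637
Ranking by B (broadest → narrowest): species 4 (5.24) > species 1 (5.04) > species 2 (3.26)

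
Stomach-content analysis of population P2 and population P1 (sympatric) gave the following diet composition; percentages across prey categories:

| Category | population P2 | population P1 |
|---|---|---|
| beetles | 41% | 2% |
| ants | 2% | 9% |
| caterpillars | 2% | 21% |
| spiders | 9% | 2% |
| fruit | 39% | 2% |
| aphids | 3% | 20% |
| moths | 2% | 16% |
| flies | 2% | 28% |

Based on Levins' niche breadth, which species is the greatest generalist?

Convert percentages to proportions (divide by 100).
Σp_P2ᵢ² = 0.41² + 0.02² + 0.02² + 0.09² + 0.39² + 0.03² + 0.02² + 0.02² = 0.1681 + 0.0004 + 0.0004 + 0.0081 + 0.1521 + 0.0009 + 0.0004 + 0.0004 = 0.3308
B_P2 = 1 / 0.3308 = 3.0230
Σp_P1ᵢ² = 0.02² + 0.09² + 0.21² + 0.02² + 0.02² + 0.20² + 0.16² + 0.28² = 0.0004 + 0.0081 + 0.0441 + 0.0004 + 0.0004 + 0.0400 + 0.0256 + 0.0784 = 0.1974
B_P1 = 1 / 0.1974 = 5.0659
Highest B → broadest niche (most generalist): population P1 (B = 5.07).

population P1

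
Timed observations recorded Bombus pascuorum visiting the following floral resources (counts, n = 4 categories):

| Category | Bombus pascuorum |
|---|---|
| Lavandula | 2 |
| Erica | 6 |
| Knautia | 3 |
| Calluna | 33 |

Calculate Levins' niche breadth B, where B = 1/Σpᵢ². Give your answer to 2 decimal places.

Proportions for Bombus pascuorum (n=44): 2/44=0.0455, 6/44=0.1364, 3/44=0.0682, 33/44=0.7500
Σpᵢ² = 0.0455² + 0.1364² + 0.0682² + 0.7500² = 0.002070 + 0.018605 + 0.004651 + 0.562500 = 0.587826
B = 1 / 0.587826 = 1.7012

1.70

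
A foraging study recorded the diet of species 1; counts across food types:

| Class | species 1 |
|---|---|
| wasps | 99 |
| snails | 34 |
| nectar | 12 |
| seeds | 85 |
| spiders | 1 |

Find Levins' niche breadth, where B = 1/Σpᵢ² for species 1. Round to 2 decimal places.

Proportions for species 1 (n=231): 99/231=0.4286, 34/231=0.1472, 12/231=0.0519, 85/231=0.3680, 1/231=0.0043
Σpᵢ² = 0.4286² + 0.1472² + 0.0519² + 0.3680² + 0.0043² = 0.183698 + 0.021668 + 0.002694 + 0.135424 + 0.000018 = 0.343502
B = 1 / 0.343502 = 2.9112

2.91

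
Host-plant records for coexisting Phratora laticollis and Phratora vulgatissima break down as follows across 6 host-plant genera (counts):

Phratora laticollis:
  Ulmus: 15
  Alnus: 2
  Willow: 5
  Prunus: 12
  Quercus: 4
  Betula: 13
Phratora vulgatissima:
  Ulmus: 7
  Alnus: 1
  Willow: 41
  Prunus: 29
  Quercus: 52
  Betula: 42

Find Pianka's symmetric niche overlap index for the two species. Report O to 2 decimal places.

0.70

Proportions for Phratora laticollis (n=51): 15/51=0.2941, 2/51=0.0392, 5/51=0.0980, 12/51=0.2353, 4/51=0.0784, 13/51=0.2549
Proportions for Phratora vulgatissima (n=172): 7/172=0.0407, 1/172=0.0058, 41/172=0.2384, 29/172=0.1686, 52/172=0.3023, 42/172=0.2442
Σ p₁ᵢp₂ᵢ = 0.011970 + 0.000227 + 0.023363 + 0.039672 + 0.023700 + 0.062247 = 0.161179
Σp_1ᵢ² = 0.2941² + 0.0392² + 0.0980² + 0.2353² + 0.0784² + 0.2549² = 0.086495 + 0.001537 + 0.009604 + 0.055366 + 0.006147 + 0.064974 = 0.224123
Σp_2ᵢ² = 0.0407² + 0.0058² + 0.2384² + 0.1686² + 0.3023² + 0.2442² = 0.001656 + 0.000034 + 0.056835 + 0.028426 + 0.091385 + 0.059634 = 0.237970
O = 0.161179 / √(0.224123 × 0.237970) = 0.161179 / 0.2309427 = 0.6979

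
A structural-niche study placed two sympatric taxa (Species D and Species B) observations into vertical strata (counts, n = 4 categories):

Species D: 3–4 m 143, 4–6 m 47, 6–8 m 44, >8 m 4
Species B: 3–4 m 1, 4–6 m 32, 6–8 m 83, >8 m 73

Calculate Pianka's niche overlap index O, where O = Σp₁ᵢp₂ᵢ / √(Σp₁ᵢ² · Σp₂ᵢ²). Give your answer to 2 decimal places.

0.31

Proportions for Species D (n=238): 143/238=0.6008, 47/238=0.1975, 44/238=0.1849, 4/238=0.0168
Proportions for Species B (n=189): 1/189=0.0053, 32/189=0.1693, 83/189=0.4392, 73/189=0.3862
Σ p₁ᵢp₂ᵢ = 0.003184 + 0.033437 + 0.081208 + 0.006488 = 0.124317
Σp_1ᵢ² = 0.6008² + 0.1975² + 0.1849² + 0.0168² = 0.360961 + 0.039006 + 0.034188 + 0.000282 = 0.434437
Σp_2ᵢ² = 0.0053² + 0.1693² + 0.4392² + 0.3862² = 0.000028 + 0.028662 + 0.192897 + 0.149150 = 0.370737
O = 0.124317 / √(0.434437 × 0.370737) = 0.124317 / 0.4013251 = 0.3098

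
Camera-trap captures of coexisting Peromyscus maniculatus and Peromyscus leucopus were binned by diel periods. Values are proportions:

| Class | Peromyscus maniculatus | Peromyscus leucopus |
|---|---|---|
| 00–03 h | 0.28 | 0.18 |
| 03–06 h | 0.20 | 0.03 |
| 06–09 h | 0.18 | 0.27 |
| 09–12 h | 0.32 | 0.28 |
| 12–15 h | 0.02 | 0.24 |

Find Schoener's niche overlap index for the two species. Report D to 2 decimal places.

Σ|p₁ᵢ − p₂ᵢ| = 0.10 + 0.17 + 0.09 + 0.04 + 0.22 = 0.62
D = 1 − ½ × 0.62 = 1 − 0.310 = 0.6900

0.69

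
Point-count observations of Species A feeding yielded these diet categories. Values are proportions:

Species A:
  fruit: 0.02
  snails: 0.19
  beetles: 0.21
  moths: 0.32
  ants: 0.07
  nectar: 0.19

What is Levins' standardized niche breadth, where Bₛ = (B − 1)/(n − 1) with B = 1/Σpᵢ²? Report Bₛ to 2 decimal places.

Σpᵢ² = 0.02² + 0.19² + 0.21² + 0.32² + 0.07² + 0.19² = 0.0004 + 0.0361 + 0.0441 + 0.1024 + 0.0049 + 0.0361 = 0.2240
B = 1 / 0.2240 = 4.4643
Bₛ = (B − 1)/(n − 1) = (4.4643 − 1)/(6 − 1) = 3.4643/5 = 0.6929

0.69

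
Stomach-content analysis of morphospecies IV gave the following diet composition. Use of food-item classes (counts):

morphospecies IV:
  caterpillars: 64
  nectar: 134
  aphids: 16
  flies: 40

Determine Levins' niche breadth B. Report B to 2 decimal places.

Proportions for morphospecies IV (n=254): 64/254=0.2520, 134/254=0.5276, 16/254=0.0630, 40/254=0.1575
Σpᵢ² = 0.2520² + 0.5276² + 0.0630² + 0.1575² = 0.063504 + 0.278362 + 0.003969 + 0.024806 = 0.370641
B = 1 / 0.370641 = 2.6980

2.70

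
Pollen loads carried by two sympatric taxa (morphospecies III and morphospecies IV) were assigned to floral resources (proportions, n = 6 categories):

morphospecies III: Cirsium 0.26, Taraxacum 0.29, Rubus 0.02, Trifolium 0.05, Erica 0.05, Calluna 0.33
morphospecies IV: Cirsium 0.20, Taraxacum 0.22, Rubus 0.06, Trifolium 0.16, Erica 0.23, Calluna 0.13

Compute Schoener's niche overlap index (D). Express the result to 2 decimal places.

Σ|p₁ᵢ − p₂ᵢ| = 0.06 + 0.07 + 0.04 + 0.11 + 0.18 + 0.20 = 0.66
D = 1 − ½ × 0.66 = 1 − 0.330 = 0.6700

0.67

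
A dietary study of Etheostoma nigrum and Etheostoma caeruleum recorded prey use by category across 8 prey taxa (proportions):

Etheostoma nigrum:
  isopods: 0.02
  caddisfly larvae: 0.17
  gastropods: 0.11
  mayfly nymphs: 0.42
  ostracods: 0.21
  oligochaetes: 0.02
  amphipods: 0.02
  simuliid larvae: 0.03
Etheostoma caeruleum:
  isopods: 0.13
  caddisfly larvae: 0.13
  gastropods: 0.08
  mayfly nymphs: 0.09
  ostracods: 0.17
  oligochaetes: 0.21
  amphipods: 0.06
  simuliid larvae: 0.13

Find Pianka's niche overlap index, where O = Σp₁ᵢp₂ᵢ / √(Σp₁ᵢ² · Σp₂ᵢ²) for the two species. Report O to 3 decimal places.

Σ p₁ᵢp₂ᵢ = 0.0026 + 0.0221 + 0.0088 + 0.0378 + 0.0357 + 0.0042 + 0.0012 + 0.0039 = 0.1163
Σp_1ᵢ² = 0.02² + 0.17² + 0.11² + 0.42² + 0.21² + 0.02² + 0.02² + 0.03² = 0.0004 + 0.0289 + 0.0121 + 0.1764 + 0.0441 + 0.0004 + 0.0004 + 0.0009 = 0.2636
Σp_2ᵢ² = 0.13² + 0.13² + 0.08² + 0.09² + 0.17² + 0.21² + 0.06² + 0.13² = 0.0169 + 0.0169 + 0.0064 + 0.0081 + 0.0289 + 0.0441 + 0.0036 + 0.0169 = 0.1418
O = 0.1163 / √(0.2636 × 0.1418) = 0.1163 / 0.193335 = 0.60155

0.602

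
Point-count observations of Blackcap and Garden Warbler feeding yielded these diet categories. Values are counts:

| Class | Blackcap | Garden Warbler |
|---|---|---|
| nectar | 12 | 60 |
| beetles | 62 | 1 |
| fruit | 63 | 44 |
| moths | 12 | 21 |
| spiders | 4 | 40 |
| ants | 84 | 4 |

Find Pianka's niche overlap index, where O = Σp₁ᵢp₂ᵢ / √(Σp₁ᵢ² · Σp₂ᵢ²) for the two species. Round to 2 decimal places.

0.40

Proportions for Blackcap (n=237): 12/237=0.0506, 62/237=0.2616, 63/237=0.2658, 12/237=0.0506, 4/237=0.0169, 84/237=0.3544
Proportions for Garden Warbler (n=170): 60/170=0.3529, 1/170=0.0059, 44/170=0.2588, 21/170=0.1235, 40/170=0.2353, 4/170=0.0235
Σ p₁ᵢp₂ᵢ = 0.017857 + 0.001543 + 0.068789 + 0.006249 + 0.003977 + 0.008328 = 0.106743
Σp_1ᵢ² = 0.0506² + 0.2616² + 0.2658² + 0.0506² + 0.0169² + 0.3544² = 0.002560 + 0.068435 + 0.070650 + 0.002560 + 0.000286 + 0.125599 = 0.270090
Σp_2ᵢ² = 0.3529² + 0.0059² + 0.2588² + 0.1235² + 0.2353² + 0.0235² = 0.124538 + 0.000035 + 0.066977 + 0.015252 + 0.055366 + 0.000552 = 0.262720
O = 0.106743 / √(0.270090 × 0.262720) = 0.106743 / 0.2663795 = 0.4007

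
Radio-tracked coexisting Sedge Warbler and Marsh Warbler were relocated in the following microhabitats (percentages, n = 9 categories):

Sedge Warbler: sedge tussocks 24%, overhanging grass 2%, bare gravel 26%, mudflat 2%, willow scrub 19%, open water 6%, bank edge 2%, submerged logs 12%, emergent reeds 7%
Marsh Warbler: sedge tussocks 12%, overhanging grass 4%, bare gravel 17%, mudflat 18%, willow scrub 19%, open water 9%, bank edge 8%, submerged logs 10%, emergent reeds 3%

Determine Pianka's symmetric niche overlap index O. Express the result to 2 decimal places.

Convert percentages to proportions (divide by 100).
Σ p₁ᵢp₂ᵢ = 0.0288 + 0.0008 + 0.0442 + 0.0036 + 0.0361 + 0.0054 + 0.0016 + 0.0120 + 0.0021 = 0.1346
Σp_1ᵢ² = 0.24² + 0.02² + 0.26² + 0.02² + 0.19² + 0.06² + 0.02² + 0.12² + 0.07² = 0.0576 + 0.0004 + 0.0676 + 0.0004 + 0.0361 + 0.0036 + 0.0004 + 0.0144 + 0.0049 = 0.1854
Σp_2ᵢ² = 0.12² + 0.04² + 0.17² + 0.18² + 0.19² + 0.09² + 0.08² + 0.10² + 0.03² = 0.0144 + 0.0016 + 0.0289 + 0.0324 + 0.0361 + 0.0081 + 0.0064 + 0.0100 + 0.0009 = 0.1388
O = 0.1346 / √(0.1854 × 0.1388) = 0.1346 / 0.16042 = 0.8390

0.84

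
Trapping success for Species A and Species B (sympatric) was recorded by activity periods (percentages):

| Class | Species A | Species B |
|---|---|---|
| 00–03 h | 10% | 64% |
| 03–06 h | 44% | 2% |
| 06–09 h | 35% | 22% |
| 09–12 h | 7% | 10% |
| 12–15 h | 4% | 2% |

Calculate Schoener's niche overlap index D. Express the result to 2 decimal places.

0.43

Convert percentages to proportions (divide by 100).
Σ|p₁ᵢ − p₂ᵢ| = 0.54 + 0.42 + 0.13 + 0.03 + 0.02 = 1.14
D = 1 − ½ × 1.14 = 1 − 0.570 = 0.4300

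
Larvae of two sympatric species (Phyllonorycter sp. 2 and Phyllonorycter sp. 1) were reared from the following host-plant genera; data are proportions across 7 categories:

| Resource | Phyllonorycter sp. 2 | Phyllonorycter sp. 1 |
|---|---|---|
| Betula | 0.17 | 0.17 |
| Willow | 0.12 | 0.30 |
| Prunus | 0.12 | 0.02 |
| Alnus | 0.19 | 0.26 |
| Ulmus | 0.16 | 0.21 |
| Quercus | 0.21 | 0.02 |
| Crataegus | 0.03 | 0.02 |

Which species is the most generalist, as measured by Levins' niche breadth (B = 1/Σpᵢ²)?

Phyllonorycter sp. 2

Σp_2ᵢ² = 0.17² + 0.12² + 0.12² + 0.19² + 0.16² + 0.21² + 0.03² = 0.0289 + 0.0144 + 0.0144 + 0.0361 + 0.0256 + 0.0441 + 0.0009 = 0.1644
B_2 = 1 / 0.1644 = 6.0827
Σp_1ᵢ² = 0.17² + 0.30² + 0.02² + 0.26² + 0.21² + 0.02² + 0.02² = 0.0289 + 0.0900 + 0.0004 + 0.0676 + 0.0441 + 0.0004 + 0.0004 = 0.2318
B_1 = 1 / 0.2318 = 4.3141
Highest B → broadest niche (most generalist): Phyllonorycter sp. 2 (B = 6.08).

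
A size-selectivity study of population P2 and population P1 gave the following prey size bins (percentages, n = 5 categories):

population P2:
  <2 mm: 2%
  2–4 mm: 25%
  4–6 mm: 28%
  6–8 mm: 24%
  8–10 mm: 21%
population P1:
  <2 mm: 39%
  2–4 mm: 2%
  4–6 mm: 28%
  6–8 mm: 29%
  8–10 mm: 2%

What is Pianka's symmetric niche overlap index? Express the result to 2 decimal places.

Convert percentages to proportions (divide by 100).
Σ p₁ᵢp₂ᵢ = 0.0078 + 0.0050 + 0.0784 + 0.0696 + 0.0042 = 0.1650
Σp_1ᵢ² = 0.02² + 0.25² + 0.28² + 0.24² + 0.21² = 0.0004 + 0.0625 + 0.0784 + 0.0576 + 0.0441 = 0.2430
Σp_2ᵢ² = 0.39² + 0.02² + 0.28² + 0.29² + 0.02² = 0.1521 + 0.0004 + 0.0784 + 0.0841 + 0.0004 = 0.3154
O = 0.1650 / √(0.2430 × 0.3154) = 0.1650 / 0.27684 = 0.5960

0.60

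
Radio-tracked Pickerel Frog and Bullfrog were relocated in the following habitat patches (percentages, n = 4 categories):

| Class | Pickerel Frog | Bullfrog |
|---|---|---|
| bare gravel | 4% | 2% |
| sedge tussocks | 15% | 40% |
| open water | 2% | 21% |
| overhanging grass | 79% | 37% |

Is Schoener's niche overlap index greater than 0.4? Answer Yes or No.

Yes

Convert percentages to proportions (divide by 100).
Σ|p₁ᵢ − p₂ᵢ| = 0.02 + 0.25 + 0.19 + 0.42 = 0.88
D = 1 − ½ × 0.88 = 1 − 0.440 = 0.5600
D = 0.5600 > 0.4 → Yes.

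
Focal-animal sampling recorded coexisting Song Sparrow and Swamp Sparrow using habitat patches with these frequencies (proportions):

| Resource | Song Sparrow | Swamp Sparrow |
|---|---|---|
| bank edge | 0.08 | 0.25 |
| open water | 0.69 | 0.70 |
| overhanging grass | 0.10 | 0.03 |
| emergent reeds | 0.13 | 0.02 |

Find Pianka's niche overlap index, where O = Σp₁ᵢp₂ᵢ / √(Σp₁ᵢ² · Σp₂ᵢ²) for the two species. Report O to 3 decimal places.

Σ p₁ᵢp₂ᵢ = 0.0200 + 0.4830 + 0.0030 + 0.0026 = 0.5086
Σp_1ᵢ² = 0.08² + 0.69² + 0.10² + 0.13² = 0.0064 + 0.4761 + 0.0100 + 0.0169 = 0.5094
Σp_2ᵢ² = 0.25² + 0.70² + 0.03² + 0.02² = 0.0625 + 0.4900 + 0.0009 + 0.0004 = 0.5538
O = 0.5086 / √(0.5094 × 0.5538) = 0.5086 / 0.531136 = 0.95757

0.958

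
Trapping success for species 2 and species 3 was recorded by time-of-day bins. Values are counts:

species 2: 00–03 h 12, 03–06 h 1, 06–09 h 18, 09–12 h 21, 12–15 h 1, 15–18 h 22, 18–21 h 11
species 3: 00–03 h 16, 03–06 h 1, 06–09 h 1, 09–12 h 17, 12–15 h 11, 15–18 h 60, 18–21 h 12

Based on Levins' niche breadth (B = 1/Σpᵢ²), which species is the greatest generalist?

species 2

Proportions for species 2 (n=86): 12/86=0.1395, 1/86=0.0116, 18/86=0.2093, 21/86=0.2442, 1/86=0.0116, 22/86=0.2558, 11/86=0.1279
Proportions for species 3 (n=118): 16/118=0.1356, 1/118=0.0085, 1/118=0.0085, 17/118=0.1441, 11/118=0.0932, 60/118=0.5085, 12/118=0.1017
Σp_2ᵢ² = 0.1395² + 0.0116² + 0.2093² + 0.2442² + 0.0116² + 0.2558² + 0.1279² = 0.019460 + 0.000135 + 0.043806 + 0.059634 + 0.000135 + 0.065434 + 0.016358 = 0.204962
B_2 = 1 / 0.204962 = 4.8790
Σp_3ᵢ² = 0.1356² + 0.0085² + 0.0085² + 0.1441² + 0.0932² + 0.5085² + 0.1017² = 0.018387 + 0.000072 + 0.000072 + 0.020765 + 0.008686 + 0.258572 + 0.010343 = 0.316897
B_3 = 1 / 0.316897 = 3.1556
Highest B → broadest niche (most generalist): species 2 (B = 4.88).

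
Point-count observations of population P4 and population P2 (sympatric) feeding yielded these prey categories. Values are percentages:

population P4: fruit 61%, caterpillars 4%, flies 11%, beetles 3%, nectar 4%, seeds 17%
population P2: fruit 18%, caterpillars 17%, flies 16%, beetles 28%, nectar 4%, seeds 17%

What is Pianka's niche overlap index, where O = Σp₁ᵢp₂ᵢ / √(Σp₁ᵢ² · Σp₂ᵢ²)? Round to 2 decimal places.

Convert percentages to proportions (divide by 100).
Σ p₁ᵢp₂ᵢ = 0.1098 + 0.0068 + 0.0176 + 0.0084 + 0.0016 + 0.0289 = 0.1731
Σp_1ᵢ² = 0.61² + 0.04² + 0.11² + 0.03² + 0.04² + 0.17² = 0.3721 + 0.0016 + 0.0121 + 0.0009 + 0.0016 + 0.0289 = 0.4172
Σp_2ᵢ² = 0.18² + 0.17² + 0.16² + 0.28² + 0.04² + 0.17² = 0.0324 + 0.0289 + 0.0256 + 0.0784 + 0.0016 + 0.0289 = 0.1958
O = 0.1731 / √(0.4172 × 0.1958) = 0.1731 / 0.28581 = 0.6056

0.61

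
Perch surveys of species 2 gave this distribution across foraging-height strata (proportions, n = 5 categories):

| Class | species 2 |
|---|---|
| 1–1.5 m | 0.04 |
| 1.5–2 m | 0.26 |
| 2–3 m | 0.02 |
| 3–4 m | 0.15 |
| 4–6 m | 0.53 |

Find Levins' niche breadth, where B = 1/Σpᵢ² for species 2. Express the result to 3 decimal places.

Σpᵢ² = 0.04² + 0.26² + 0.02² + 0.15² + 0.53² = 0.0016 + 0.0676 + 0.0004 + 0.0225 + 0.2809 = 0.3730
B = 1 / 0.3730 = 2.68097

2.681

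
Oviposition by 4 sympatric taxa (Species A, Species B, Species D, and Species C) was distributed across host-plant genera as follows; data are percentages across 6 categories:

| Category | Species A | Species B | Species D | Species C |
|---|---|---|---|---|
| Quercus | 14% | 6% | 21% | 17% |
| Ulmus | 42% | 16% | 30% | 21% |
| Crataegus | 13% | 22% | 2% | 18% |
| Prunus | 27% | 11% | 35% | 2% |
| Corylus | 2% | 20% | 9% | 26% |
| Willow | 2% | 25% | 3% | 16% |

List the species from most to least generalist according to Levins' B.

Species B > Species C > Species D > Species A

Convert percentages to proportions (divide by 100).
Σp_Aᵢ² = 0.14² + 0.42² + 0.13² + 0.27² + 0.02² + 0.02² = 0.0196 + 0.1764 + 0.0169 + 0.0729 + 0.0004 + 0.0004 = 0.2866
B_A = 1 / 0.2866 = 3.4892
Σp_Bᵢ² = 0.06² + 0.16² + 0.22² + 0.11² + 0.20² + 0.25² = 0.0036 + 0.0256 + 0.0484 + 0.0121 + 0.0400 + 0.0625 = 0.1922
B_B = 1 / 0.1922 = 5.2029
Σp_Dᵢ² = 0.21² + 0.30² + 0.02² + 0.35² + 0.09² + 0.03² = 0.0441 + 0.0900 + 0.0004 + 0.1225 + 0.0081 + 0.0009 = 0.2660
B_D = 1 / 0.2660 = 3.7594
Σp_Cᵢ² = 0.17² + 0.21² + 0.18² + 0.02² + 0.26² + 0.16² = 0.0289 + 0.0441 + 0.0324 + 0.0004 + 0.0676 + 0.0256 = 0.1990
B_C = 1 / 0.1990 = 5.0251
Ranking by B (broadest → narrowest): Species B (5.20) > Species C (5.03) > Species D (3.76) > Species A (3.49)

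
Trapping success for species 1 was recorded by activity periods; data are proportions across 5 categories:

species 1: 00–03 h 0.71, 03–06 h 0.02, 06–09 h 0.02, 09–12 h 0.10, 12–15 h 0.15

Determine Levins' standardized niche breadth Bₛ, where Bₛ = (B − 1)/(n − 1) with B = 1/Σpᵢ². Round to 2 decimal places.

0.22

Σpᵢ² = 0.71² + 0.02² + 0.02² + 0.10² + 0.15² = 0.5041 + 0.0004 + 0.0004 + 0.0100 + 0.0225 = 0.5374
B = 1 / 0.5374 = 1.8608
Bₛ = (B − 1)/(n − 1) = (1.8608 − 1)/(5 − 1) = 0.8608/4 = 0.2152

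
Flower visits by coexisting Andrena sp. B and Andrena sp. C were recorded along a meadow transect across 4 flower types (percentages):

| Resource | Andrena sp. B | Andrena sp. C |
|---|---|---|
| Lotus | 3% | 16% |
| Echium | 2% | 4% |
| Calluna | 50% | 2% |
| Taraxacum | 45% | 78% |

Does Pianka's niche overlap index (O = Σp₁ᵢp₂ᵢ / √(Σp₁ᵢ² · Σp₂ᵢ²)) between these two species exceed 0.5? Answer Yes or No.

Convert percentages to proportions (divide by 100).
Σ p₁ᵢp₂ᵢ = 0.0048 + 0.0008 + 0.0100 + 0.3510 = 0.3666
Σp_1ᵢ² = 0.03² + 0.02² + 0.50² + 0.45² = 0.0009 + 0.0004 + 0.2500 + 0.2025 = 0.4538
Σp_2ᵢ² = 0.16² + 0.04² + 0.02² + 0.78² = 0.0256 + 0.0016 + 0.0004 + 0.6084 = 0.6360
O = 0.3666 / √(0.4538 × 0.6360) = 0.3666 / 0.53723 = 0.6824
O = 0.6824 > 0.5 → Yes.

Yes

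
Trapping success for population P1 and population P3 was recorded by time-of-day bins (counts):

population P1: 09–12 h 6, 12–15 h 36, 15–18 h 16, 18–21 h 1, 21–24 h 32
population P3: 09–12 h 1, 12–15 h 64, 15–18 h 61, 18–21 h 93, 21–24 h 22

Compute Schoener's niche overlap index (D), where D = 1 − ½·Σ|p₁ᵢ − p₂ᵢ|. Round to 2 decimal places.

0.55

Proportions for population P1 (n=91): 6/91=0.0659, 36/91=0.3956, 16/91=0.1758, 1/91=0.0110, 32/91=0.3516
Proportions for population P3 (n=241): 1/241=0.0041, 64/241=0.2656, 61/241=0.2531, 93/241=0.3859, 22/241=0.0913
Σ|p₁ᵢ − p₂ᵢ| = 0.0618 + 0.1300 + 0.0773 + 0.3749 + 0.2603 = 0.9043
D = 1 − ½ × 0.9043 = 1 − 0.45215 = 0.54785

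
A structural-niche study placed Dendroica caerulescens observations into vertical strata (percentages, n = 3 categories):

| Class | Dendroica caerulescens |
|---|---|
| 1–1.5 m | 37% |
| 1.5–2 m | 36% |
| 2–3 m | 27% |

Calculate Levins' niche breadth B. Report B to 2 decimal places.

Convert percentages to proportions (divide by 100).
Σpᵢ² = 0.37² + 0.36² + 0.27² = 0.1369 + 0.1296 + 0.0729 = 0.3394
B = 1 / 0.3394 = 2.9464

2.95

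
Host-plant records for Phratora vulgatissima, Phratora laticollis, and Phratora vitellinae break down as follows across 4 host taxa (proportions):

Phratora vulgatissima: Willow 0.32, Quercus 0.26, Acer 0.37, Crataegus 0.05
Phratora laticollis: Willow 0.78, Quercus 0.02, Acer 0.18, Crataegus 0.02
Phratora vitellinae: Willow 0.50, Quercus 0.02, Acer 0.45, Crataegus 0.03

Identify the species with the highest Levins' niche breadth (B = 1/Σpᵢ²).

Phratora vulgatissima

Σp_vulgᵢ² = 0.32² + 0.26² + 0.37² + 0.05² = 0.1024 + 0.0676 + 0.1369 + 0.0025 = 0.3094
B_vulg = 1 / 0.3094 = 3.2321
Σp_latiᵢ² = 0.78² + 0.02² + 0.18² + 0.02² = 0.6084 + 0.0004 + 0.0324 + 0.0004 = 0.6416
B_lati = 1 / 0.6416 = 1.5586
Σp_viteᵢ² = 0.50² + 0.02² + 0.45² + 0.03² = 0.2500 + 0.0004 + 0.2025 + 0.0009 = 0.4538
B_vite = 1 / 0.4538 = 2.2036
Highest B → broadest niche (most generalist): Phratora vulgatissima (B = 3.23).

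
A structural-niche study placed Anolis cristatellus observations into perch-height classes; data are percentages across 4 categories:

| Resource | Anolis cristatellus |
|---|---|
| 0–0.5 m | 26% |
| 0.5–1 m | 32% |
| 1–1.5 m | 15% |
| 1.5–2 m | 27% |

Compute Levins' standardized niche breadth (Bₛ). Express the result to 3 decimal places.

Convert percentages to proportions (divide by 100).
Σpᵢ² = 0.26² + 0.32² + 0.15² + 0.27² = 0.0676 + 0.1024 + 0.0225 + 0.0729 = 0.2654
B = 1 / 0.2654 = 3.76790
Bₛ = (B − 1)/(n − 1) = (3.76790 − 1)/(4 − 1) = 2.76790/3 = 0.92263

0.923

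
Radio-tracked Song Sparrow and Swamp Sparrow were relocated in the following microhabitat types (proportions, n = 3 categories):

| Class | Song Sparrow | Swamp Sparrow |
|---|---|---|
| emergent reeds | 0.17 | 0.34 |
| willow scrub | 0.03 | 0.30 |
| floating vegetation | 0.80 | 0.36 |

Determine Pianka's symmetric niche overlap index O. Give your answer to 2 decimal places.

0.75

Σ p₁ᵢp₂ᵢ = 0.0578 + 0.0090 + 0.2880 = 0.3548
Σp_1ᵢ² = 0.17² + 0.03² + 0.80² = 0.0289 + 0.0009 + 0.6400 = 0.6698
Σp_2ᵢ² = 0.34² + 0.30² + 0.36² = 0.1156 + 0.0900 + 0.1296 = 0.3352
O = 0.3548 / √(0.6698 × 0.3352) = 0.3548 / 0.47383 = 0.7488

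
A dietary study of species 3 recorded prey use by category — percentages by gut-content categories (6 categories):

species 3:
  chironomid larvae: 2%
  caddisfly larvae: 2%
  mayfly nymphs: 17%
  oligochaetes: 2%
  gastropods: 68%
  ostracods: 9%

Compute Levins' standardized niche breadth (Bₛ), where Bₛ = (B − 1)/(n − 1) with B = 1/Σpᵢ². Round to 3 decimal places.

Convert percentages to proportions (divide by 100).
Σpᵢ² = 0.02² + 0.02² + 0.17² + 0.02² + 0.68² + 0.09² = 0.0004 + 0.0004 + 0.0289 + 0.0004 + 0.4624 + 0.0081 = 0.5006
B = 1 / 0.5006 = 1.99760
Bₛ = (B − 1)/(n − 1) = (1.99760 − 1)/(6 − 1) = 0.99760/5 = 0.19952

0.200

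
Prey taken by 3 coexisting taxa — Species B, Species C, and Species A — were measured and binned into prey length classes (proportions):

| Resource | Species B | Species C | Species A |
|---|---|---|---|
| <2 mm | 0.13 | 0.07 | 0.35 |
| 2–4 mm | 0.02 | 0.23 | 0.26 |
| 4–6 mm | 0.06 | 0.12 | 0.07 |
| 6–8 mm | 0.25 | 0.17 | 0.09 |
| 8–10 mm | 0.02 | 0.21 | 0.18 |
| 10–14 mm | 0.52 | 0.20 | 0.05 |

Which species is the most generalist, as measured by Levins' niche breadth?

Species C

Σp_Bᵢ² = 0.13² + 0.02² + 0.06² + 0.25² + 0.02² + 0.52² = 0.0169 + 0.0004 + 0.0036 + 0.0625 + 0.0004 + 0.2704 = 0.3542
B_B = 1 / 0.3542 = 2.8233
Σp_Cᵢ² = 0.07² + 0.23² + 0.12² + 0.17² + 0.21² + 0.20² = 0.0049 + 0.0529 + 0.0144 + 0.0289 + 0.0441 + 0.0400 = 0.1852
B_C = 1 / 0.1852 = 5.3996
Σp_Aᵢ² = 0.35² + 0.26² + 0.07² + 0.09² + 0.18² + 0.05² = 0.1225 + 0.0676 + 0.0049 + 0.0081 + 0.0324 + 0.0025 = 0.2380
B_A = 1 / 0.2380 = 4.2017
Highest B → broadest niche (most generalist): Species C (B = 5.40).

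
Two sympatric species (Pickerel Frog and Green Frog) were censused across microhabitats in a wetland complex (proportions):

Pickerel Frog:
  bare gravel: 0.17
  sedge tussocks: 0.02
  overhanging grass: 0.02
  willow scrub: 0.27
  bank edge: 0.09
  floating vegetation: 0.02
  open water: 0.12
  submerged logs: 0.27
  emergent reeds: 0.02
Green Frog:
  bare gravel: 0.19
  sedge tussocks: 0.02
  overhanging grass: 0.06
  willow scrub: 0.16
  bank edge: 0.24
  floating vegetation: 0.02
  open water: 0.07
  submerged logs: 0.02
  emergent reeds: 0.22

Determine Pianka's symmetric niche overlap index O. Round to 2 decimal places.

0.62

Σ p₁ᵢp₂ᵢ = 0.0323 + 0.0004 + 0.0012 + 0.0432 + 0.0216 + 0.0004 + 0.0084 + 0.0054 + 0.0044 = 0.1173
Σp_1ᵢ² = 0.17² + 0.02² + 0.02² + 0.27² + 0.09² + 0.02² + 0.12² + 0.27² + 0.02² = 0.0289 + 0.0004 + 0.0004 + 0.0729 + 0.0081 + 0.0004 + 0.0144 + 0.0729 + 0.0004 = 0.1988
Σp_2ᵢ² = 0.19² + 0.02² + 0.06² + 0.16² + 0.24² + 0.02² + 0.07² + 0.02² + 0.22² = 0.0361 + 0.0004 + 0.0036 + 0.0256 + 0.0576 + 0.0004 + 0.0049 + 0.0004 + 0.0484 = 0.1774
O = 0.1173 / √(0.1988 × 0.1774) = 0.1173 / 0.18780 = 0.6246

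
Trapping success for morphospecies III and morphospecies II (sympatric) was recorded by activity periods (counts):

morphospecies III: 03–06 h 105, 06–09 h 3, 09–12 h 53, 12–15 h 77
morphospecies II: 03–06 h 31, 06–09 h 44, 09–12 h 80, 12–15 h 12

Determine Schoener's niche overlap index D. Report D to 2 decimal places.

Proportions for morphospecies III (n=238): 105/238=0.4412, 3/238=0.0126, 53/238=0.2227, 77/238=0.3235
Proportions for morphospecies II (n=167): 31/167=0.1856, 44/167=0.2635, 80/167=0.4790, 12/167=0.0719
Σ|p₁ᵢ − p₂ᵢ| = 0.2556 + 0.2509 + 0.2563 + 0.2516 = 1.0144
D = 1 − ½ × 1.0144 = 1 − 0.50720 = 0.49280

0.49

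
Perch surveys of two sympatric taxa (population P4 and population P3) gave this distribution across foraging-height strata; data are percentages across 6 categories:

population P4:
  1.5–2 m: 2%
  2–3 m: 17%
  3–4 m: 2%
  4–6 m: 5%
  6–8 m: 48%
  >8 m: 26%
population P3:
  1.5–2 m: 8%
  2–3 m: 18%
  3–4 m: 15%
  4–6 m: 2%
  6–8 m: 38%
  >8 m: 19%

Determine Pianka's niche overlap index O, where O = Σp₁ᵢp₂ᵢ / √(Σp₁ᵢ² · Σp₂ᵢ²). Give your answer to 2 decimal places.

0.95

Convert percentages to proportions (divide by 100).
Σ p₁ᵢp₂ᵢ = 0.0016 + 0.0306 + 0.0030 + 0.0010 + 0.1824 + 0.0494 = 0.2680
Σp_1ᵢ² = 0.02² + 0.17² + 0.02² + 0.05² + 0.48² + 0.26² = 0.0004 + 0.0289 + 0.0004 + 0.0025 + 0.2304 + 0.0676 = 0.3302
Σp_2ᵢ² = 0.08² + 0.18² + 0.15² + 0.02² + 0.38² + 0.19² = 0.0064 + 0.0324 + 0.0225 + 0.0004 + 0.1444 + 0.0361 = 0.2422
O = 0.2680 / √(0.3302 × 0.2422) = 0.2680 / 0.28280 = 0.9477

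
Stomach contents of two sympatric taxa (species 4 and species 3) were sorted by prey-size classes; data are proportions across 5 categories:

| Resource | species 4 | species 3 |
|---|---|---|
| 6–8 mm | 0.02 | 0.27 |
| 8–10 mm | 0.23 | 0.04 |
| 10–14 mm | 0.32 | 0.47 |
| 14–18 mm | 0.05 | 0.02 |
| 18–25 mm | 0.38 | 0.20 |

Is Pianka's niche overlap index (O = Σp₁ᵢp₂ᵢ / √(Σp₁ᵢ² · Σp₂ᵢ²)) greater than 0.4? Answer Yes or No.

Yes

Σ p₁ᵢp₂ᵢ = 0.0054 + 0.0092 + 0.1504 + 0.0010 + 0.0760 = 0.2420
Σp_1ᵢ² = 0.02² + 0.23² + 0.32² + 0.05² + 0.38² = 0.0004 + 0.0529 + 0.1024 + 0.0025 + 0.1444 = 0.3026
Σp_2ᵢ² = 0.27² + 0.04² + 0.47² + 0.02² + 0.20² = 0.0729 + 0.0016 + 0.2209 + 0.0004 + 0.0400 = 0.3358
O = 0.2420 / √(0.3026 × 0.3358) = 0.2420 / 0.31877 = 0.7592
O = 0.7592 > 0.4 → Yes.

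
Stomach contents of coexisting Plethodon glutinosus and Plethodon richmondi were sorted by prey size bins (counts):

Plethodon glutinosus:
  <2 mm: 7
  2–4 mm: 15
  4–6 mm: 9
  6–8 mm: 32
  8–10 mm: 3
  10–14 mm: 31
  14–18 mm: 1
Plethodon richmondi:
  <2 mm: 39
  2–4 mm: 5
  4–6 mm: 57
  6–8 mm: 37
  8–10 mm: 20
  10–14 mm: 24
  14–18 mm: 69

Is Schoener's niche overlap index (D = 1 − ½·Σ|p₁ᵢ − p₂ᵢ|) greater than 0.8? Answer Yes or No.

No

Proportions for Plethodon glutinosus (n=98): 7/98=0.0714, 15/98=0.1531, 9/98=0.0918, 32/98=0.3265, 3/98=0.0306, 31/98=0.3163, 1/98=0.0102
Proportions for Plethodon richmondi (n=251): 39/251=0.1554, 5/251=0.0199, 57/251=0.2271, 37/251=0.1474, 20/251=0.0797, 24/251=0.0956, 69/251=0.2749
Σ|p₁ᵢ − p₂ᵢ| = 0.0840 + 0.1332 + 0.1353 + 0.1791 + 0.0491 + 0.2207 + 0.2647 = 1.0661
D = 1 − ½ × 1.0661 = 1 − 0.53305 = 0.46695
D = 0.46695 < 0.8 → No.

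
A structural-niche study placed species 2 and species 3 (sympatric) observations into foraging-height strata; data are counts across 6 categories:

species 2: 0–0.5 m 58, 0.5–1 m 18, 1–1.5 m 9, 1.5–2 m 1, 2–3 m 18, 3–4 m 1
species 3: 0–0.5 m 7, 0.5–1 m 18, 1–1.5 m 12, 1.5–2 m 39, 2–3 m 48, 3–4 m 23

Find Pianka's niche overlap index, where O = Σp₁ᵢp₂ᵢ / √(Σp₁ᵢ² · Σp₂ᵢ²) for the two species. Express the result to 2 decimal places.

Proportions for species 2 (n=105): 58/105=0.5524, 18/105=0.1714, 9/105=0.0857, 1/105=0.0095, 18/105=0.1714, 1/105=0.0095
Proportions for species 3 (n=147): 7/147=0.0476, 18/147=0.1224, 12/147=0.0816, 39/147=0.2653, 48/147=0.3265, 23/147=0.1565
Σ p₁ᵢp₂ᵢ = 0.026294 + 0.020979 + 0.006993 + 0.002520 + 0.055962 + 0.001487 = 0.114235
Σp_1ᵢ² = 0.5524² + 0.1714² + 0.0857² + 0.0095² + 0.1714² + 0.0095² = 0.305146 + 0.029378 + 0.007344 + 0.000090 + 0.029378 + 0.000090 = 0.371426
Σp_2ᵢ² = 0.0476² + 0.1224² + 0.0816² + 0.2653² + 0.3265² + 0.1565² = 0.002266 + 0.014982 + 0.006659 + 0.070384 + 0.106602 + 0.024492 = 0.225385
O = 0.114235 / √(0.371426 × 0.225385) = 0.114235 / 0.2893335 = 0.3948

0.39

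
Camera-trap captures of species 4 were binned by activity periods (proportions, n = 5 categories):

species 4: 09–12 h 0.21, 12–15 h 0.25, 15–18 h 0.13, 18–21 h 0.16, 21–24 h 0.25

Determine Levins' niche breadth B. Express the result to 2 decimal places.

Σpᵢ² = 0.21² + 0.25² + 0.13² + 0.16² + 0.25² = 0.0441 + 0.0625 + 0.0169 + 0.0256 + 0.0625 = 0.2116
B = 1 / 0.2116 = 4.7259

4.73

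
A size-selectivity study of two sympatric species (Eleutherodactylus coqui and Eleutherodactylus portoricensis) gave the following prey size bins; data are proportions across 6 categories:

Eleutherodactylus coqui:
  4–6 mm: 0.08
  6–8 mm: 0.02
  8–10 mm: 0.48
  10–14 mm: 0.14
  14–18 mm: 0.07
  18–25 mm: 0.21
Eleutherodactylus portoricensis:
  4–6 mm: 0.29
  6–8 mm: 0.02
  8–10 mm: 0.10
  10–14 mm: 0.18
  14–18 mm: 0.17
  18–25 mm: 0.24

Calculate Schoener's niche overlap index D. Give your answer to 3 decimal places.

0.620

Σ|p₁ᵢ − p₂ᵢ| = 0.21 + 0.00 + 0.38 + 0.04 + 0.10 + 0.03 = 0.76
D = 1 − ½ × 0.76 = 1 − 0.380 = 0.62000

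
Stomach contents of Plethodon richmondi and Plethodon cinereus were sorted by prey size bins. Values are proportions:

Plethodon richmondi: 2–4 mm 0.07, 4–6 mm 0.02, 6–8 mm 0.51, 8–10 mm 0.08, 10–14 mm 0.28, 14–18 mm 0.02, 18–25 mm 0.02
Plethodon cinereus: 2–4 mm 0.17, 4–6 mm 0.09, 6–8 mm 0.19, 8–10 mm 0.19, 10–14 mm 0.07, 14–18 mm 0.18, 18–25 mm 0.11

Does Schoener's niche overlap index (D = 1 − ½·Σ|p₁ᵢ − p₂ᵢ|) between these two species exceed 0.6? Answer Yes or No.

No

Σ|p₁ᵢ − p₂ᵢ| = 0.10 + 0.07 + 0.32 + 0.11 + 0.21 + 0.16 + 0.09 = 1.06
D = 1 − ½ × 1.06 = 1 − 0.530 = 0.4700
D = 0.4700 < 0.6 → No.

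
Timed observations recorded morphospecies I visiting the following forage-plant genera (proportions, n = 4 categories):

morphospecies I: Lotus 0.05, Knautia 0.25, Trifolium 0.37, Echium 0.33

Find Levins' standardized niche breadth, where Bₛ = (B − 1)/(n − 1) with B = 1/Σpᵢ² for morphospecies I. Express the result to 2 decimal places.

Σpᵢ² = 0.05² + 0.25² + 0.37² + 0.33² = 0.0025 + 0.0625 + 0.1369 + 0.1089 = 0.3108
B = 1 / 0.3108 = 3.2175
Bₛ = (B − 1)/(n − 1) = (3.2175 − 1)/(4 − 1) = 2.2175/3 = 0.7392

0.74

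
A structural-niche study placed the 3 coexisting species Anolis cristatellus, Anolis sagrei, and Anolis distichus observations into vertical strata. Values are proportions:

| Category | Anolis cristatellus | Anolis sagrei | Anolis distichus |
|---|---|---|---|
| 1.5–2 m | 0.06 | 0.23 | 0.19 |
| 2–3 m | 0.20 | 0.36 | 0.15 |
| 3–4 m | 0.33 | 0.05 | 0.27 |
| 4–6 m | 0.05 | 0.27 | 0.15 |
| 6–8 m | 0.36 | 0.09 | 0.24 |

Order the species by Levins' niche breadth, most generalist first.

Anolis distichus > Anolis sagrei > Anolis cristatellus

Σp_crisᵢ² = 0.06² + 0.20² + 0.33² + 0.05² + 0.36² = 0.0036 + 0.0400 + 0.1089 + 0.0025 + 0.1296 = 0.2846
B_cris = 1 / 0.2846 = 3.5137
Σp_sagrᵢ² = 0.23² + 0.36² + 0.05² + 0.27² + 0.09² = 0.0529 + 0.1296 + 0.0025 + 0.0729 + 0.0081 = 0.2660
B_sagr = 1 / 0.2660 = 3.7594
Σp_distᵢ² = 0.19² + 0.15² + 0.27² + 0.15² + 0.24² = 0.0361 + 0.0225 + 0.0729 + 0.0225 + 0.0576 = 0.2116
B_dist = 1 / 0.2116 = 4.7259
Ranking by B (broadest → narrowest): Anolis distichus (4.73) > Anolis sagrei (3.76) > Anolis cristatellus (3.51)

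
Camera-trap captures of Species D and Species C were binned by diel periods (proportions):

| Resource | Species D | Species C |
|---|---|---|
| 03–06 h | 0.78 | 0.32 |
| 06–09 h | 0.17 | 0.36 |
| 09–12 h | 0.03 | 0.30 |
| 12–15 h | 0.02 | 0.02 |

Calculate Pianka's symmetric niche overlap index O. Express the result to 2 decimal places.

0.71

Σ p₁ᵢp₂ᵢ = 0.2496 + 0.0612 + 0.0090 + 0.0004 = 0.3202
Σp_1ᵢ² = 0.78² + 0.17² + 0.03² + 0.02² = 0.6084 + 0.0289 + 0.0009 + 0.0004 = 0.6386
Σp_2ᵢ² = 0.32² + 0.36² + 0.30² + 0.02² = 0.1024 + 0.1296 + 0.0900 + 0.0004 = 0.3224
O = 0.3202 / √(0.6386 × 0.3224) = 0.3202 / 0.45375 = 0.7057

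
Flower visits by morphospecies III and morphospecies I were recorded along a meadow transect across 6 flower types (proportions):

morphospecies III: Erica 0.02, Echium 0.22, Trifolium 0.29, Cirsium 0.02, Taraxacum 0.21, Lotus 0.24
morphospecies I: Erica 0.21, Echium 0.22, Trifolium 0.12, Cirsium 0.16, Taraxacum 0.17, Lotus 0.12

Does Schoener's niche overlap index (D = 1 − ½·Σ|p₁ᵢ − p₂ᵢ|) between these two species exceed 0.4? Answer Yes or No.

Yes

Σ|p₁ᵢ − p₂ᵢ| = 0.19 + 0.00 + 0.17 + 0.14 + 0.04 + 0.12 = 0.66
D = 1 − ½ × 0.66 = 1 − 0.330 = 0.6700
D = 0.6700 > 0.4 → Yes.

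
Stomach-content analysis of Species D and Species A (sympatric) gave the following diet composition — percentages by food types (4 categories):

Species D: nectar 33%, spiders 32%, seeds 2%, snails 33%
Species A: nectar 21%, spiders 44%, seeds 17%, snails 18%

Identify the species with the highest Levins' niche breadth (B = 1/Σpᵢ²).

Convert percentages to proportions (divide by 100).
Σp_Dᵢ² = 0.33² + 0.32² + 0.02² + 0.33² = 0.1089 + 0.1024 + 0.0004 + 0.1089 = 0.3206
B_D = 1 / 0.3206 = 3.1192
Σp_Aᵢ² = 0.21² + 0.44² + 0.17² + 0.18² = 0.0441 + 0.1936 + 0.0289 + 0.0324 = 0.2990
B_A = 1 / 0.2990 = 3.3445
Highest B → broadest niche (most generalist): Species A (B = 3.34).

Species A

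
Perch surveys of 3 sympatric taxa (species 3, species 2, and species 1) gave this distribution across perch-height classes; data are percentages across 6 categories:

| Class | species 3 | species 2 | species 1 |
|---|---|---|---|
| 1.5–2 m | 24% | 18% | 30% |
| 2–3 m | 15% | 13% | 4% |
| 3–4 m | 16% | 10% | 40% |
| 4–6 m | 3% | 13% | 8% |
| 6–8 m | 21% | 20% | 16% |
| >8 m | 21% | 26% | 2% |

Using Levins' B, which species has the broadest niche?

Convert percentages to proportions (divide by 100).
Σp_3ᵢ² = 0.24² + 0.15² + 0.16² + 0.03² + 0.21² + 0.21² = 0.0576 + 0.0225 + 0.0256 + 0.0009 + 0.0441 + 0.0441 = 0.1948
B_3 = 1 / 0.1948 = 5.1335
Σp_2ᵢ² = 0.18² + 0.13² + 0.10² + 0.13² + 0.20² + 0.26² = 0.0324 + 0.0169 + 0.0100 + 0.0169 + 0.0400 + 0.0676 = 0.1838
B_2 = 1 / 0.1838 = 5.4407
Σp_1ᵢ² = 0.30² + 0.04² + 0.40² + 0.08² + 0.16² + 0.02² = 0.0900 + 0.0016 + 0.1600 + 0.0064 + 0.0256 + 0.0004 = 0.2840
B_1 = 1 / 0.2840 = 3.5211
Highest B → broadest niche (most generalist): species 2 (B = 5.44).

species 2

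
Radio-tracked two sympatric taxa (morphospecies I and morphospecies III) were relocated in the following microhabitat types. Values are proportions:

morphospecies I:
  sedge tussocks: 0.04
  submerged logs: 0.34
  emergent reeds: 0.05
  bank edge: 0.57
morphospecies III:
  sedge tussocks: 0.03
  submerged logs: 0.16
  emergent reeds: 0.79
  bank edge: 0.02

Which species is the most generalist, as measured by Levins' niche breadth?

Σp_Iᵢ² = 0.04² + 0.34² + 0.05² + 0.57² = 0.0016 + 0.1156 + 0.0025 + 0.3249 = 0.4446
B_I = 1 / 0.4446 = 2.2492
Σp_IIIᵢ² = 0.03² + 0.16² + 0.79² + 0.02² = 0.0009 + 0.0256 + 0.6241 + 0.0004 = 0.6510
B_III = 1 / 0.6510 = 1.5361
Highest B → broadest niche (most generalist): morphospecies I (B = 2.25).

morphospecies I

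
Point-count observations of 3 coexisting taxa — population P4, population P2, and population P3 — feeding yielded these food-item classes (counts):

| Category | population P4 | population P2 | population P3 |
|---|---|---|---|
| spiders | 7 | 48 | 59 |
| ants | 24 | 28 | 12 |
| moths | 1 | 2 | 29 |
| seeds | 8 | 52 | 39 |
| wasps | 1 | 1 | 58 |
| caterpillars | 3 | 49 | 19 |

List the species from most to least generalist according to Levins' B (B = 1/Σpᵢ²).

population P3 > population P2 > population P4

Proportions for population P4 (n=44): 7/44=0.1591, 24/44=0.5455, 1/44=0.0227, 8/44=0.1818, 1/44=0.0227, 3/44=0.0682
Proportions for population P2 (n=180): 48/180=0.2667, 28/180=0.1556, 2/180=0.0111, 52/180=0.2889, 1/180=0.0056, 49/180=0.2722
Proportions for population P3 (n=216): 59/216=0.2731, 12/216=0.0556, 29/216=0.1343, 39/216=0.1806, 58/216=0.2685, 19/216=0.0880
Σp_P4ᵢ² = 0.1591² + 0.5455² + 0.0227² + 0.1818² + 0.0227² + 0.0682² = 0.025313 + 0.297570 + 0.000515 + 0.033051 + 0.000515 + 0.004651 = 0.361615
B_P4 = 1 / 0.361615 = 2.7654
Σp_P2ᵢ² = 0.2667² + 0.1556² + 0.0111² + 0.2889² + 0.0056² + 0.2722² = 0.071129 + 0.024211 + 0.000123 + 0.083463 + 0.000031 + 0.074093 = 0.253050
B_P2 = 1 / 0.253050 = 3.9518
Σp_P3ᵢ² = 0.2731² + 0.0556² + 0.1343² + 0.1806² + 0.2685² + 0.0880² = 0.074584 + 0.003091 + 0.018036 + 0.032616 + 0.072092 + 0.007744 = 0.208163
B_P3 = 1 / 0.208163 = 4.8039
Ranking by B (broadest → narrowest): population P3 (4.80) > population P2 (3.95) > population P4 (2.77)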